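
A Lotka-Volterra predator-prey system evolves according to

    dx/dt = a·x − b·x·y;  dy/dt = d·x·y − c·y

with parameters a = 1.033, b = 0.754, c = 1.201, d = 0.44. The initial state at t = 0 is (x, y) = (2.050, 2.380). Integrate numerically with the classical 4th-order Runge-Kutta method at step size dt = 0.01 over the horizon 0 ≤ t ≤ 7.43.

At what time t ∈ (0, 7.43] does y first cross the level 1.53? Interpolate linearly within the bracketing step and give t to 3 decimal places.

t=0.000: state=(2.050, 2.380)
step 1 (dt=0.01): k1=(-1.561, -0.712), k2=(-1.550, -0.719), k3=(-1.550, -0.719), k4=(-1.538, -0.726); state += dt/6·(k1+2k2+2k3+k4)
t=0.010: state=(2.035, 2.373)
t=0.020: state=(2.019, 2.365)
t=0.030: state=(2.004, 2.358)
continuing one RK4 step at a time; state shown every 25 steps (Δt=0.25):
t=0.250: state=(1.727, 2.167)
t=0.500: state=(1.521, 1.917)
t=0.750: state=(1.405, 1.667)
t=0.890: state=(1.372, 1.534)
next step: t=0.900: state=(1.370, 1.525) — y has crossed 1.53
linear interpolation between t=0.890 (1.53446) and t=0.900 (1.52532) → t≈0.895

t = 0.895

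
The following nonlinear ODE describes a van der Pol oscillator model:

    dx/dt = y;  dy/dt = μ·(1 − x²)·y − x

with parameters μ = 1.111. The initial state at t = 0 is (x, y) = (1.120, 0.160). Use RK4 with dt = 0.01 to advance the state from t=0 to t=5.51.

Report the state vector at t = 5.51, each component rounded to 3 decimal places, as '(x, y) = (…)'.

(x, y) = (1.661, 1.786)

t=0.000: state=(1.120, 0.160)
step 1 (dt=0.01): k1=(0.160, -1.165), k2=(0.154, -1.165), k3=(0.154, -1.165), k4=(0.148, -1.164); state += dt/6·(k1+2k2+2k3+k4)
t=0.010: state=(1.122, 0.148)
t=0.020: state=(1.123, 0.137)
t=0.030: state=(1.124, 0.125)
continuing one RK4 step at a time; state shown every 20 steps (Δt=0.2):
t=0.200: state=(1.129, -0.068)
t=0.400: state=(1.094, -0.282)
t=0.600: state=(1.017, -0.484)
t=0.800: state=(0.900, -0.687)
t=1.000: state=(0.741, -0.909)
t=1.200: state=(0.534, -1.173)
t=1.400: state=(0.267, -1.501)
t=1.600: state=(-0.071, -1.891)
t=1.800: state=(-0.488, -2.256)
t=2.000: state=(-0.956, -2.352)
t=2.200: state=(-1.393, -1.924)
t=2.400: state=(-1.701, -1.133)
t=2.600: state=(-1.851, -0.414)
t=2.800: state=(-1.884, 0.050)
t=3.000: state=(-1.845, 0.316)
t=3.200: state=(-1.764, 0.476)
t=3.400: state=(-1.657, 0.590)
t=3.600: state=(-1.529, 0.690)
t=3.800: state=(-1.381, 0.797)
t=4.000: state=(-1.209, 0.926)
t=4.200: state=(-1.008, 1.097)
t=4.400: state=(-0.766, 1.331)
t=4.600: state=(-0.469, 1.657)
t=4.800: state=(-0.096, 2.092)
t=5.000: state=(0.371, 2.565)
t=5.200: state=(0.913, 2.777)
t=5.400: state=(1.435, 2.309)
t=5.510: state=(1.661, 1.786)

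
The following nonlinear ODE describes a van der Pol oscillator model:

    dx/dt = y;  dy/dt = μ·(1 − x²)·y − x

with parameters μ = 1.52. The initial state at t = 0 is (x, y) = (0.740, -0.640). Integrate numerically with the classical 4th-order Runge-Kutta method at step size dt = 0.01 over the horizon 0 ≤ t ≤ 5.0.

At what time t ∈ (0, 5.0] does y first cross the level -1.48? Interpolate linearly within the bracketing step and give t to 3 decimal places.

t = 0.506

t=0.000: state=(0.740, -0.640)
step 1 (dt=0.01): k1=(-0.640, -1.180), k2=(-0.646, -1.186), k3=(-0.646, -1.186), k4=(-0.652, -1.191); state += dt/6·(k1+2k2+2k3+k4)
t=0.010: state=(0.734, -0.652)
t=0.020: state=(0.727, -0.664)
t=0.030: state=(0.720, -0.676)
continuing one RK4 step at a time; state shown every 20 steps (Δt=0.2):
t=0.200: state=(0.587, -0.904)
t=0.400: state=(0.373, -1.249)
t=0.500: state=(0.238, -1.467)
next step: t=0.510: state=(0.223, -1.490) — y has crossed -1.48
linear interpolation between t=0.500 (-1.46654) and t=0.510 (-1.49012) → t≈0.506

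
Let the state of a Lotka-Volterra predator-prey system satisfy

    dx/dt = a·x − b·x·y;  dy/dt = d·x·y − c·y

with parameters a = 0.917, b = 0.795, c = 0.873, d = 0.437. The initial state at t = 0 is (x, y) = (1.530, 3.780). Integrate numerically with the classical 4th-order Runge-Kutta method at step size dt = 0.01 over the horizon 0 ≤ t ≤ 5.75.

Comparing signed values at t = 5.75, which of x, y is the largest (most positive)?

t=0.000: state=(1.530, 3.780)
step 1 (dt=0.01): k1=(-3.195, -0.773), k2=(-3.157, -0.798), k3=(-3.157, -0.798), k4=(-3.119, -0.823); state += dt/6·(k1+2k2+2k3+k4)
t=0.010: state=(1.498, 3.772)
t=0.020: state=(1.468, 3.764)
t=0.030: state=(1.438, 3.755)
continuing one RK4 step at a time; state shown every 20 steps (Δt=0.2):
t=0.200: state=(1.025, 3.543)
t=0.400: state=(0.719, 3.207)
t=0.600: state=(0.534, 2.843)
t=0.800: state=(0.420, 2.488)
t=1.000: state=(0.349, 2.161)
t=1.200: state=(0.304, 1.867)
t=1.400: state=(0.278, 1.608)
t=1.600: state=(0.263, 1.382)
t=1.800: state=(0.258, 1.188)
t=2.000: state=(0.260, 1.020)
t=2.200: state=(0.268, 0.877)
t=2.400: state=(0.283, 0.754)
t=2.600: state=(0.304, 0.650)
t=2.800: state=(0.332, 0.561)
t=3.000: state=(0.367, 0.486)
t=3.200: state=(0.411, 0.422)
t=3.400: state=(0.463, 0.368)
t=3.600: state=(0.527, 0.323)
t=3.800: state=(0.603, 0.285)
t=4.000: state=(0.694, 0.253)
t=4.200: state=(0.803, 0.227)
t=4.400: state=(0.932, 0.206)
t=4.600: state=(1.085, 0.188)
t=4.800: state=(1.266, 0.175)
t=5.000: state=(1.481, 0.166)
t=5.200: state=(1.733, 0.160)
t=5.400: state=(2.030, 0.159)
t=5.600: state=(2.377, 0.162)
t=5.750: state=(2.675, 0.167)
compare at T: x=2.675, y=0.167

largest component: x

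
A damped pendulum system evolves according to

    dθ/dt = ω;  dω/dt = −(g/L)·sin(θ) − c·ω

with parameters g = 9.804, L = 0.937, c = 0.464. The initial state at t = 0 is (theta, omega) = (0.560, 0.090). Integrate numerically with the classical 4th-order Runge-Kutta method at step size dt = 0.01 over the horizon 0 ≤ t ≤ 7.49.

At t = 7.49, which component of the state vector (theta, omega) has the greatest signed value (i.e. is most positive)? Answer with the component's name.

largest component: omega

t=0.000: state=(0.560, 0.090)
step 1 (dt=0.01): k1=(0.090, -5.600), k2=(0.062, -5.591), k3=(0.062, -5.589), k4=(0.034, -5.579); state += dt/6·(k1+2k2+2k3+k4)
t=0.010: state=(0.561, 0.034)
t=0.020: state=(0.561, -0.022)
t=0.030: state=(0.560, -0.077)
continuing one RK4 step at a time; state shown every 25 steps (Δt=0.25):
t=0.250: state=(0.420, -1.134)
t=0.500: state=(0.057, -1.605)
t=0.750: state=(-0.299, -1.098)
t=1.000: state=(-0.444, -0.027)
t=1.250: state=(-0.321, 0.942)
t=1.500: state=(-0.027, 1.275)
t=1.750: state=(0.250, 0.833)
t=2.000: state=(0.353, -0.037)
t=2.250: state=(0.242, -0.791)
t=2.500: state=(0.003, -1.010)
t=2.750: state=(-0.211, -0.618)
t=3.000: state=(-0.280, 0.087)
t=3.250: state=(-0.179, 0.665)
t=3.500: state=(0.015, 0.796)
t=3.750: state=(0.179, 0.449)
t=4.000: state=(0.221, -0.120)
t=4.250: state=(0.130, -0.557)
t=4.500: state=(-0.026, -0.624)
t=4.750: state=(-0.150, -0.319)
t=5.000: state=(-0.173, 0.137)
t=5.250: state=(-0.093, 0.464)
t=5.500: state=(0.033, 0.485)
t=5.750: state=(0.126, 0.220)
t=6.000: state=(0.135, -0.143)
t=6.250: state=(0.064, -0.384)
t=6.500: state=(-0.036, -0.374)
t=6.750: state=(-0.104, -0.147)
t=7.000: state=(-0.104, 0.141)
t=7.250: state=(-0.043, 0.315)
t=7.490: state=(0.033, 0.291)
compare at T: theta=0.033, omega=0.291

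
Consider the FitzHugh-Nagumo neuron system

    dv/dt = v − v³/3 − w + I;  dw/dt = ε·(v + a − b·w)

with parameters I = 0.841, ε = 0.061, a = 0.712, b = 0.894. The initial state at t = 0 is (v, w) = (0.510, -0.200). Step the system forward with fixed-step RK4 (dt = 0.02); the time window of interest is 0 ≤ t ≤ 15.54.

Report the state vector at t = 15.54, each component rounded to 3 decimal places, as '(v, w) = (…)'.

(v, w) = (1.348, 1.428)

t=0.000: state=(0.510, -0.200)
step 1 (dt=0.02): k1=(1.507, 0.085), k2=(1.517, 0.086), k3=(1.517, 0.086), k4=(1.527, 0.087); state += dt/6·(k1+2k2+2k3+k4)
t=0.020: state=(0.540, -0.198)
t=0.040: state=(0.571, -0.197)
t=0.060: state=(0.602, -0.195)
continuing one RK4 step at a time; state shown every 50 steps (Δt=1):
t=1.000: state=(1.866, -0.071)
t=2.000: state=(2.033, 0.094)
t=3.000: state=(1.991, 0.250)
t=4.000: state=(1.941, 0.396)
t=5.000: state=(1.890, 0.531)
t=6.000: state=(1.840, 0.656)
t=7.000: state=(1.789, 0.771)
t=8.000: state=(1.739, 0.877)
t=9.000: state=(1.689, 0.975)
t=10.000: state=(1.638, 1.064)
t=11.000: state=(1.588, 1.145)
t=12.000: state=(1.537, 1.220)
t=13.000: state=(1.485, 1.287)
t=14.000: state=(1.432, 1.347)
t=15.000: state=(1.378, 1.402)
t=15.540: state=(1.348, 1.428)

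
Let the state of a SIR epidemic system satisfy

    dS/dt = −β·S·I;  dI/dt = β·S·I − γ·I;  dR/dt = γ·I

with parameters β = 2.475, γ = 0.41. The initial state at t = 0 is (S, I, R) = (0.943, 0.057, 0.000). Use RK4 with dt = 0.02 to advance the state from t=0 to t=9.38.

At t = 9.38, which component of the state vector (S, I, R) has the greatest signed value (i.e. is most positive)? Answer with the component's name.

t=0.000: state=(0.943, 0.057, 0.000)
step 1 (dt=0.02): k1=(-0.133, 0.110, 0.023), k2=(-0.135, 0.112, 0.024), k3=(-0.135, 0.112, 0.024), k4=(-0.138, 0.114, 0.024); state += dt/6·(k1+2k2+2k3+k4)
t=0.020: state=(0.940, 0.059, 0.000)
t=0.040: state=(0.937, 0.062, 0.001)
t=0.060: state=(0.935, 0.064, 0.001)
continuing one RK4 step at a time; state shown every 25 steps (Δt=0.5):
t=0.500: state=(0.840, 0.141, 0.019)
t=1.000: state=(0.647, 0.291, 0.063)
t=1.500: state=(0.406, 0.454, 0.140)
t=2.000: state=(0.217, 0.540, 0.243)
t=2.500: state=(0.111, 0.535, 0.355)
t=3.000: state=(0.059, 0.482, 0.459)
t=3.500: state=(0.034, 0.415, 0.551)
t=4.000: state=(0.021, 0.349, 0.629)
t=4.500: state=(0.014, 0.291, 0.695)
t=5.000: state=(0.010, 0.241, 0.749)
t=5.500: state=(0.008, 0.198, 0.794)
t=6.000: state=(0.006, 0.163, 0.831)
t=6.500: state=(0.005, 0.134, 0.861)
t=7.000: state=(0.004, 0.109, 0.886)
t=7.500: state=(0.004, 0.090, 0.906)
t=8.000: state=(0.004, 0.073, 0.923)
t=8.500: state=(0.003, 0.060, 0.937)
t=9.000: state=(0.003, 0.049, 0.948)
t=9.380: state=(0.003, 0.042, 0.955)
compare at T: S=0.003, I=0.042, R=0.955

largest component: R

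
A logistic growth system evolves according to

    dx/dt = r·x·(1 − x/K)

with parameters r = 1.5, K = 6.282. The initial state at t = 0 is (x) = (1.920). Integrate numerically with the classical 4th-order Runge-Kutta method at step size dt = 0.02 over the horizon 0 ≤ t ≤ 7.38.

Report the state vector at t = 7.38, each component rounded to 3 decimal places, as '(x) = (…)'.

t=0.000: state=(1.920)
step 1 (dt=0.02): k1=(2.000), k2=(2.011), k3=(2.011), k4=(2.023); state += dt/6·(k1+2k2+2k3+k4)
t=0.020: state=(1.960)
t=0.040: state=(2.001)
t=0.060: state=(2.042)
continuing one RK4 step at a time; state shown every 25 steps (Δt=0.5):
t=0.500: state=(3.030)
t=1.000: state=(4.169)
t=1.500: state=(5.068)
t=2.000: state=(5.644)
t=2.500: state=(5.963)
t=3.000: state=(6.127)
t=3.500: state=(6.208)
t=4.000: state=(6.247)
t=4.500: state=(6.265)
t=5.000: state=(6.274)
t=5.500: state=(6.278)
t=6.000: state=(6.280)
t=6.500: state=(6.281)
t=7.000: state=(6.282)
t=7.380: state=(6.282)

(x) = (6.282)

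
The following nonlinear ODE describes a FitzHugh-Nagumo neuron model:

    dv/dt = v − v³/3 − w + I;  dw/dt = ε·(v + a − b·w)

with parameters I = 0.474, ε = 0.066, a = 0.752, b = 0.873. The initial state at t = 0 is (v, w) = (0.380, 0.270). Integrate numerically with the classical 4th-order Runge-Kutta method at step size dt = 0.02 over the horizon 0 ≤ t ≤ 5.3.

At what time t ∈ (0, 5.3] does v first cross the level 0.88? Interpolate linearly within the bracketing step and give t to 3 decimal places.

t=0.000: state=(0.380, 0.270)
step 1 (dt=0.02): k1=(0.566, 0.059), k2=(0.570, 0.059), k3=(0.570, 0.059), k4=(0.574, 0.060); state += dt/6·(k1+2k2+2k3+k4)
t=0.020: state=(0.391, 0.271)
t=0.040: state=(0.403, 0.272)
t=0.060: state=(0.415, 0.274)
continuing one RK4 step at a time; state shown every 10 steps (Δt=0.2):
t=0.200: state=(0.502, 0.283)
t=0.400: state=(0.640, 0.297)
t=0.600: state=(0.792, 0.313)
t=0.700: state=(0.872, 0.321)
next step: t=0.720: state=(0.888, 0.323) — v has crossed 0.88
linear interpolation between t=0.700 (0.87197) and t=0.720 (0.88807) → t≈0.710

t = 0.710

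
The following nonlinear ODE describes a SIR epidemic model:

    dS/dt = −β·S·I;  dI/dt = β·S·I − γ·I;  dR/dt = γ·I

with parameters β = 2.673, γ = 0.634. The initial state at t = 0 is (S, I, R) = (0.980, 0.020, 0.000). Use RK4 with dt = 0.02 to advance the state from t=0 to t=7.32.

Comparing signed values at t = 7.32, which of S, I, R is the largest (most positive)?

t=0.000: state=(0.980, 0.020, 0.000)
step 1 (dt=0.02): k1=(-0.052, 0.040, 0.013), k2=(-0.053, 0.040, 0.013), k3=(-0.053, 0.040, 0.013), k4=(-0.054, 0.041, 0.013); state += dt/6·(k1+2k2+2k3+k4)
t=0.020: state=(0.979, 0.021, 0.000)
t=0.040: state=(0.978, 0.022, 0.001)
t=0.060: state=(0.977, 0.023, 0.001)
continuing one RK4 step at a time; state shown every 25 steps (Δt=0.5):
t=0.500: state=(0.937, 0.053, 0.011)
t=1.000: state=(0.836, 0.126, 0.038)
t=1.500: state=(0.652, 0.251, 0.097)
t=2.000: state=(0.427, 0.376, 0.197)
t=2.500: state=(0.247, 0.426, 0.327)
t=3.000: state=(0.141, 0.399, 0.459)
t=3.500: state=(0.086, 0.337, 0.576)
t=4.000: state=(0.058, 0.270, 0.672)
t=4.500: state=(0.042, 0.210, 0.748)
t=5.000: state=(0.033, 0.161, 0.807)
t=5.500: state=(0.027, 0.122, 0.851)
t=6.000: state=(0.024, 0.092, 0.885)
t=6.500: state=(0.021, 0.069, 0.910)
t=7.000: state=(0.020, 0.051, 0.929)
t=7.320: state=(0.019, 0.043, 0.939)
compare at T: S=0.019, I=0.043, R=0.939

largest component: R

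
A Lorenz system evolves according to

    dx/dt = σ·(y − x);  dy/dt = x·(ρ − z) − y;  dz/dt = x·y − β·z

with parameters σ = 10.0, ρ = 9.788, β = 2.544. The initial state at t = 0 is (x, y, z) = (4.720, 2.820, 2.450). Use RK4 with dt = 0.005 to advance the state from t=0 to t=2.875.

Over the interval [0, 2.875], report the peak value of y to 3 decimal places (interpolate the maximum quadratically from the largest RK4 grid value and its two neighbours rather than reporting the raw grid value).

max y = 8.220

t=0.000: state=(4.720, 2.820, 2.450)
step 1 (dt=0.005): k1=(-19.000, 31.815, 7.078), k2=(-17.730, 31.305, 7.270), k3=(-17.774, 31.327, 7.272), k4=(-16.545, 30.838, 7.460); state += dt/6·(k1+2k2+2k3+k4)
t=0.005: state=(4.631, 2.977, 2.486)
t=0.010: state=(4.554, 3.129, 2.525)
t=0.015: state=(4.488, 3.276, 2.565)
continuing one RK4 step at a time; state shown every 20 steps (Δt=0.1):
t=0.100: state=(4.516, 5.415, 3.541)
t=0.200: state=(5.864, 7.443, 5.740)
t=0.300: state=(7.244, 8.195, 9.147)
t=0.400: state=(7.400, 6.698, 12.092)
t=0.500: state=(6.043, 4.257, 12.637)
t=0.600: state=(4.286, 2.723, 11.331)
t=0.700: state=(3.076, 2.227, 9.552)
t=0.800: state=(2.543, 2.291, 7.947)
t=0.900: state=(2.508, 2.667, 6.704)
t=1.000: state=(2.830, 3.305, 5.896)
t=1.100: state=(3.448, 4.205, 5.613)
t=1.200: state=(4.322, 5.293, 5.993)
t=1.300: state=(5.318, 6.283, 7.149)
t=1.400: state=(6.110, 6.651, 8.880)
t=1.500: state=(6.279, 6.053, 10.432)
t=1.600: state=(5.715, 4.886, 11.003)
t=1.700: state=(4.803, 3.893, 10.545)
t=1.800: state=(4.020, 3.400, 9.566)
t=1.900: state=(3.589, 3.345, 8.527)
t=2.000: state=(3.515, 3.600, 7.687)
t=2.100: state=(3.735, 4.078, 7.182)
t=2.200: state=(4.175, 4.698, 7.103)
t=2.300: state=(4.739, 5.320, 7.493)
t=2.400: state=(5.274, 5.728, 8.280)
t=2.500: state=(5.582, 5.718, 9.199)
t=2.600: state=(5.527, 5.291, 9.856)
t=2.700: state=(5.158, 4.693, 9.998)
t=2.800: state=(4.675, 4.211, 9.670)
t=2.875: state=(4.364, 4.011, 9.251)
largest grid value and its neighbours: y(0.280)=8.21576, y(0.285)=8.21970, y(0.290)=8.21752
parabola through these three points peaks at t≈0.286 with y≈8.21976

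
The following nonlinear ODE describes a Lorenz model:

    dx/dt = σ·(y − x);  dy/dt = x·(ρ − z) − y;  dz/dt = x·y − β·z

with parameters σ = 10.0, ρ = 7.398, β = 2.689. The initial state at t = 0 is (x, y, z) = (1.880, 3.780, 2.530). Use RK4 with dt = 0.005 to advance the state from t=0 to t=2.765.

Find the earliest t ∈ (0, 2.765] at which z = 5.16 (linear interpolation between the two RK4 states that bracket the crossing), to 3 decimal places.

t = 0.265

t=0.000: state=(1.880, 3.780, 2.530)
step 1 (dt=0.005): k1=(19.000, 5.372, 0.303), k2=(18.659, 5.588, 0.507), k3=(18.673, 5.583, 0.503), k4=(18.345, 5.793, 0.704); state += dt/6·(k1+2k2+2k3+k4)
t=0.005: state=(1.973, 3.808, 2.533)
t=0.010: state=(2.064, 3.838, 2.537)
t=0.015: state=(2.151, 3.870, 2.543)
continuing one RK4 step at a time; state shown every 20 steps (Δt=0.1):
t=0.100: state=(3.366, 4.623, 2.935)
t=0.200: state=(4.550, 5.668, 4.065)
t=0.265: state=(5.228, 6.171, 5.156)
next step: t=0.270: state=(5.274, 6.198, 5.248) — z has crossed 5.16
linear interpolation between t=0.265 (5.15587) and t=0.270 (5.24831) → t≈0.265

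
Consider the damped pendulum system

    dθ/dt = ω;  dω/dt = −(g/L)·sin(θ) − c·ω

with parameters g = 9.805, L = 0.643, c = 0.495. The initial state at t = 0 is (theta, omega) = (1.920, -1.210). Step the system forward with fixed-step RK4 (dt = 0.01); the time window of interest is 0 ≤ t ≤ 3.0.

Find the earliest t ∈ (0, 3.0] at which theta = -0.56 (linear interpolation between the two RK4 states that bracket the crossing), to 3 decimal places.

t=0.000: state=(1.920, -1.210)
step 1 (dt=0.01): k1=(-1.210, -13.730), k2=(-1.279, -13.727), k3=(-1.279, -13.729), k4=(-1.347, -13.727); state += dt/6·(k1+2k2+2k3+k4)
t=0.010: state=(1.907, -1.347)
t=0.020: state=(1.893, -1.485)
t=0.030: state=(1.878, -1.622)
continuing one RK4 step at a time; state shown every 10 steps (Δt=0.1):
t=0.100: state=(1.730, -2.585)
t=0.200: state=(1.403, -3.941)
t=0.300: state=(0.948, -5.117)
t=0.400: state=(0.397, -5.788)
t=0.500: state=(-0.183, -5.660)
t=0.560: state=(-0.510, -5.188)
next step: t=0.570: state=(-0.561, -5.084) — theta has crossed -0.56
linear interpolation between t=0.560 (-0.50959) and t=0.570 (-0.56096) → t≈0.570

t = 0.570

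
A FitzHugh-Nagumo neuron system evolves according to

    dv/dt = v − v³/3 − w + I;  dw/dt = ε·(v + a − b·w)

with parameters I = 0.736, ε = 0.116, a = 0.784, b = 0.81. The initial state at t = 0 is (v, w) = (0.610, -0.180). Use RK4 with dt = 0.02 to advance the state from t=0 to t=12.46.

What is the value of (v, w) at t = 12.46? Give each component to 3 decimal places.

(v, w) = (-0.259, 1.602)

t=0.000: state=(0.610, -0.180)
step 1 (dt=0.02): k1=(1.450, 0.179), k2=(1.458, 0.180), k3=(1.458, 0.180), k4=(1.465, 0.182); state += dt/6·(k1+2k2+2k3+k4)
t=0.020: state=(0.639, -0.176)
t=0.040: state=(0.669, -0.173)
t=0.060: state=(0.698, -0.169)
continuing one RK4 step at a time; state shown every 25 steps (Δt=0.5):
t=0.500: state=(1.352, -0.071)
t=1.000: state=(1.811, 0.068)
t=1.500: state=(1.929, 0.216)
t=2.000: state=(1.920, 0.360)
t=2.500: state=(1.879, 0.496)
t=3.000: state=(1.831, 0.623)
t=3.500: state=(1.779, 0.741)
t=4.000: state=(1.727, 0.850)
t=4.500: state=(1.674, 0.952)
t=5.000: state=(1.621, 1.046)
t=5.500: state=(1.566, 1.133)
t=6.000: state=(1.510, 1.212)
t=6.500: state=(1.452, 1.285)
t=7.000: state=(1.392, 1.351)
t=7.500: state=(1.329, 1.411)
t=8.000: state=(1.263, 1.464)
t=8.500: state=(1.192, 1.511)
t=9.000: state=(1.115, 1.551)
t=9.500: state=(1.029, 1.585)
t=10.000: state=(0.930, 1.612)
t=10.500: state=(0.812, 1.632)
t=11.000: state=(0.662, 1.644)
t=11.500: state=(0.460, 1.645)
t=12.000: state=(0.162, 1.632)
t=12.460: state=(-0.259, 1.602)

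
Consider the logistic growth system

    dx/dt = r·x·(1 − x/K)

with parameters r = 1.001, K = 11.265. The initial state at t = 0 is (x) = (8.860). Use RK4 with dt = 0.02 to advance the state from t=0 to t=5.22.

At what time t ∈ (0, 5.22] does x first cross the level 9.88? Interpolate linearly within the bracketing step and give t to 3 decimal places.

t=0.000: state=(8.860)
step 1 (dt=0.02): k1=(1.893), k2=(1.883), k3=(1.883), k4=(1.872); state += dt/6·(k1+2k2+2k3+k4)
t=0.020: state=(8.898)
t=0.040: state=(8.935)
t=0.060: state=(8.972)
continuing one RK4 step at a time; state shown every 10 steps (Δt=0.2):
t=0.200: state=(9.217)
t=0.400: state=(9.531)
t=0.600: state=(9.805)
t=0.660: state=(9.880)
next step: t=0.680: state=(9.904) — x has crossed 9.88
linear interpolation between t=0.660 (9.87981) and t=0.680 (9.90395) → t≈0.660

t = 0.660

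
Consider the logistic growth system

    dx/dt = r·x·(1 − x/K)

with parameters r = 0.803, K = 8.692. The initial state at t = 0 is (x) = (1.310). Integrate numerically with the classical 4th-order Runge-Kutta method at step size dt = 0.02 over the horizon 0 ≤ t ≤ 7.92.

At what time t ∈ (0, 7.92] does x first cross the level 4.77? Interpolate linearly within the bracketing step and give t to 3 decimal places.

t = 2.397

t=0.000: state=(1.310)
step 1 (dt=0.02): k1=(0.893), k2=(0.898), k3=(0.898), k4=(0.903); state += dt/6·(k1+2k2+2k3+k4)
t=0.020: state=(1.328)
t=0.040: state=(1.346)
t=0.060: state=(1.365)
continuing one RK4 step at a time; state shown every 25 steps (Δt=0.5):
t=0.500: state=(1.822)
t=1.000: state=(2.466)
t=1.500: state=(3.232)
t=2.000: state=(4.079)
t=2.380: state=(4.741)
next step: t=2.400: state=(4.775) — x has crossed 4.77
linear interpolation between t=2.380 (4.74066) and t=2.400 (4.77525) → t≈2.397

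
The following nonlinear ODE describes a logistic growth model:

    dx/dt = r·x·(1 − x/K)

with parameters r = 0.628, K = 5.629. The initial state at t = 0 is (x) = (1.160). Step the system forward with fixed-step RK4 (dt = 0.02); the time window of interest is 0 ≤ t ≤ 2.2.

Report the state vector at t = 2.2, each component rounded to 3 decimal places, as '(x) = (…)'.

(x) = (2.861)

t=0.000: state=(1.160)
step 1 (dt=0.02): k1=(0.578), k2=(0.580), k3=(0.580), k4=(0.583); state += dt/6·(k1+2k2+2k3+k4)
t=0.020: state=(1.172)
t=0.040: state=(1.183)
t=0.060: state=(1.195)
continuing one RK4 step at a time; state shown every 5 steps (Δt=0.1):
t=0.100: state=(1.219)
t=0.200: state=(1.280)
t=0.300: state=(1.343)
t=0.400: state=(1.408)
t=0.500: state=(1.476)
t=0.600: state=(1.545)
t=0.700: state=(1.617)
t=0.800: state=(1.690)
t=0.900: state=(1.765)
t=1.000: state=(1.842)
t=1.100: state=(1.921)
t=1.200: state=(2.001)
t=1.300: state=(2.083)
t=1.400: state=(2.166)
t=1.500: state=(2.250)
t=1.600: state=(2.335)
t=1.700: state=(2.421)
t=1.800: state=(2.508)
t=1.900: state=(2.596)
t=2.000: state=(2.684)
t=2.100: state=(2.772)
t=2.200: state=(2.861)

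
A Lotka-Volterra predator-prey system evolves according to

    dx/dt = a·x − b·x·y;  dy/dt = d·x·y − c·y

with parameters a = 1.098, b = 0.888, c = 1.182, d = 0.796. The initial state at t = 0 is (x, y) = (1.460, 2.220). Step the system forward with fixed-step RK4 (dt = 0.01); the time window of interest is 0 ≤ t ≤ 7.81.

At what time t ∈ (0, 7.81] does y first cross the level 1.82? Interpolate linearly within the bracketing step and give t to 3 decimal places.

t=0.000: state=(1.460, 2.220)
step 1 (dt=0.01): k1=(-1.275, -0.044), k2=(-1.269, -0.055), k3=(-1.269, -0.055), k4=(-1.263, -0.066); state += dt/6·(k1+2k2+2k3+k4)
t=0.010: state=(1.447, 2.219)
t=0.020: state=(1.435, 2.219)
t=0.030: state=(1.422, 2.218)
continuing one RK4 step at a time; state shown every 50 steps (Δt=0.5):
t=0.500: state=(0.982, 1.977)
t=0.680: state=(0.883, 1.826)
next step: t=0.690: state=(0.878, 1.817) — y has crossed 1.82
linear interpolation between t=0.680 (1.82622) and t=0.690 (1.81745) → t≈0.687

t = 0.687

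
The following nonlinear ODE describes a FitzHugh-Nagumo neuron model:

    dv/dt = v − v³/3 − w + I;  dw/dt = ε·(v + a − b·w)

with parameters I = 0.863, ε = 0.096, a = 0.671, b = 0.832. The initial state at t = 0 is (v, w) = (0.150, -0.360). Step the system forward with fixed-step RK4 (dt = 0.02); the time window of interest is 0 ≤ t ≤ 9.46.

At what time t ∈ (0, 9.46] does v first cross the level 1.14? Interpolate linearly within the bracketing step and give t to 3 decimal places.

t=0.000: state=(0.150, -0.360)
step 1 (dt=0.02): k1=(1.372, 0.108), k2=(1.384, 0.109), k3=(1.384, 0.109), k4=(1.397, 0.110); state += dt/6·(k1+2k2+2k3+k4)
t=0.020: state=(0.178, -0.358)
t=0.040: state=(0.206, -0.356)
t=0.060: state=(0.235, -0.353)
continuing one RK4 step at a time; state shown every 25 steps (Δt=0.5):
t=0.500: state=(0.974, -0.289)
t=0.580: state=(1.118, -0.274)
next step: t=0.600: state=(1.154, -0.270) — v has crossed 1.14
linear interpolation between t=0.580 (1.11846) and t=0.600 (1.15409) → t≈0.592

t = 0.592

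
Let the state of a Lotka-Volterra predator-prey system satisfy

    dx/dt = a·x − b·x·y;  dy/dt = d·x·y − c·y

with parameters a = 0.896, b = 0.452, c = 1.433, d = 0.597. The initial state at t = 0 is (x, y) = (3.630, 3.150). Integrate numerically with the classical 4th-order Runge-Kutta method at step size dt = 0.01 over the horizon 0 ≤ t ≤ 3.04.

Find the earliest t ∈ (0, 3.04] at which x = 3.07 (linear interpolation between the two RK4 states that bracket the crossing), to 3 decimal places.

t=0.000: state=(3.630, 3.150)
step 1 (dt=0.01): k1=(-1.916, 2.312), k2=(-1.930, 2.303), k3=(-1.930, 2.303), k4=(-1.943, 2.293); state += dt/6·(k1+2k2+2k3+k4)
t=0.010: state=(3.611, 3.173)
t=0.020: state=(3.591, 3.196)
t=0.030: state=(3.571, 3.218)
continuing one RK4 step at a time; state shown every 10 steps (Δt=0.1):
t=0.100: state=(3.426, 3.370)
t=0.200: state=(3.204, 3.559)
t=0.250: state=(3.089, 3.639)
next step: t=0.260: state=(3.065, 3.654) — x has crossed 3.07
linear interpolation between t=0.250 (3.08856) and t=0.260 (3.06542) → t≈0.258

t = 0.258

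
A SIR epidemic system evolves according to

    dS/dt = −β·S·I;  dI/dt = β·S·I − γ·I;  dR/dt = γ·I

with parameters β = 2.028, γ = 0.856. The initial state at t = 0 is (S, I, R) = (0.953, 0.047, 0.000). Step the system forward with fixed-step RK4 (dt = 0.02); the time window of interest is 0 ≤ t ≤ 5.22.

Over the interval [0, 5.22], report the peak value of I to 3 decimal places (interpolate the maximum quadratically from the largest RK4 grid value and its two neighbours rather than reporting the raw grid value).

max I = 0.234

t=0.000: state=(0.953, 0.047, 0.000)
step 1 (dt=0.02): k1=(-0.091, 0.051, 0.040), k2=(-0.092, 0.051, 0.041), k3=(-0.092, 0.051, 0.041), k4=(-0.093, 0.052, 0.041); state += dt/6·(k1+2k2+2k3+k4)
t=0.020: state=(0.951, 0.048, 0.001)
t=0.040: state=(0.949, 0.049, 0.002)
t=0.060: state=(0.947, 0.050, 0.002)
continuing one RK4 step at a time; state shown every 10 steps (Δt=0.2):
t=0.200: state=(0.933, 0.058, 0.009)
t=0.400: state=(0.909, 0.071, 0.020)
t=0.600: state=(0.880, 0.086, 0.033)
t=0.800: state=(0.847, 0.103, 0.050)
t=1.000: state=(0.810, 0.122, 0.069)
t=1.200: state=(0.768, 0.141, 0.091)
t=1.400: state=(0.722, 0.161, 0.117)
t=1.600: state=(0.674, 0.180, 0.146)
t=1.800: state=(0.624, 0.197, 0.179)
t=2.000: state=(0.574, 0.212, 0.214)
t=2.200: state=(0.526, 0.223, 0.251)
t=2.400: state=(0.480, 0.231, 0.290)
t=2.600: state=(0.436, 0.234, 0.330)
t=2.800: state=(0.397, 0.233, 0.370)
t=3.000: state=(0.361, 0.229, 0.409)
t=3.200: state=(0.330, 0.222, 0.448)
t=3.400: state=(0.302, 0.213, 0.485)
t=3.600: state=(0.277, 0.202, 0.521)
t=3.800: state=(0.256, 0.189, 0.554)
t=4.000: state=(0.238, 0.176, 0.586)
t=4.200: state=(0.222, 0.163, 0.615)
t=4.400: state=(0.208, 0.150, 0.642)
t=4.600: state=(0.197, 0.137, 0.666)
t=4.800: state=(0.186, 0.125, 0.689)
t=5.000: state=(0.178, 0.113, 0.709)
t=5.200: state=(0.170, 0.103, 0.727)
t=5.220: state=(0.169, 0.101, 0.729)
largest grid value and its neighbours: I(2.660)=0.23416, I(2.680)=0.23416, I(2.700)=0.23412
parabola through these three points peaks at t≈2.670 with I≈0.23416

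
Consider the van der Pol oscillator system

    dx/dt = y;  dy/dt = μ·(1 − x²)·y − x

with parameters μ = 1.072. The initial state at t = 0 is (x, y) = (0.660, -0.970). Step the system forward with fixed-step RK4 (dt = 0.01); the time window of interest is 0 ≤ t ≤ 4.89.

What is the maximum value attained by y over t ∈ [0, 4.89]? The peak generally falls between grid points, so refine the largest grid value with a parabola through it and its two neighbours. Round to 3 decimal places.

t=0.000: state=(0.660, -0.970)
step 1 (dt=0.01): k1=(-0.970, -1.247), k2=(-0.976, -1.252), k3=(-0.976, -1.253), k4=(-0.983, -1.258); state += dt/6·(k1+2k2+2k3+k4)
t=0.010: state=(0.650, -0.983)
t=0.020: state=(0.640, -0.995)
t=0.030: state=(0.630, -1.008)
continuing one RK4 step at a time; state shown every 20 steps (Δt=0.2):
t=0.200: state=(0.439, -1.245)
t=0.400: state=(0.158, -1.578)
t=0.600: state=(-0.195, -1.950)
t=0.800: state=(-0.617, -2.241)
t=1.000: state=(-1.069, -2.205)
t=1.200: state=(-1.466, -1.686)
t=1.400: state=(-1.727, -0.928)
t=1.600: state=(-1.846, -0.291)
t=1.800: state=(-1.859, 0.117)
t=2.000: state=(-1.810, 0.359)
t=2.200: state=(-1.722, 0.513)
t=2.400: state=(-1.607, 0.628)
t=2.600: state=(-1.471, 0.736)
t=2.800: state=(-1.312, 0.855)
t=3.000: state=(-1.127, 1.002)
t=3.200: state=(-0.908, 1.197)
t=3.400: state=(-0.643, 1.465)
t=3.600: state=(-0.315, 1.829)
t=3.800: state=(0.095, 2.281)
t=4.000: state=(0.594, 2.674)
t=4.200: state=(1.135, 2.633)
t=4.400: state=(1.600, 1.915)
t=4.600: state=(1.884, 0.941)
t=4.800: state=(1.995, 0.223)
t=4.890: state=(2.005, 0.011)
largest grid value and its neighbours: y(4.080)=2.73481, y(4.090)=2.73596, y(4.100)=2.73549
parabola through these three points peaks at t≈4.092 with y≈2.73599

max y = 2.736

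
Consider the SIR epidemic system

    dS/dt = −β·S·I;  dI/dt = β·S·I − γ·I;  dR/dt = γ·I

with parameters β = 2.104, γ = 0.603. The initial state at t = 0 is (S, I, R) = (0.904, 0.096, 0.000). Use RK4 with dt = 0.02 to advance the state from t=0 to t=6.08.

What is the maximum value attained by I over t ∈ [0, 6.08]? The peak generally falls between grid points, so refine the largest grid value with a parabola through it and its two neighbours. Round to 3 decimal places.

max I = 0.384

t=0.000: state=(0.904, 0.096, 0.000)
step 1 (dt=0.02): k1=(-0.183, 0.125, 0.058), k2=(-0.185, 0.126, 0.059), k3=(-0.185, 0.126, 0.059), k4=(-0.187, 0.127, 0.059); state += dt/6·(k1+2k2+2k3+k4)
t=0.020: state=(0.900, 0.099, 0.001)
t=0.040: state=(0.897, 0.101, 0.002)
t=0.060: state=(0.893, 0.104, 0.004)
continuing one RK4 step at a time; state shown every 10 steps (Δt=0.2):
t=0.200: state=(0.863, 0.123, 0.013)
t=0.400: state=(0.814, 0.156, 0.030)
t=0.600: state=(0.757, 0.192, 0.051)
t=0.800: state=(0.692, 0.231, 0.076)
t=1.000: state=(0.623, 0.270, 0.107)
t=1.200: state=(0.552, 0.307, 0.142)
t=1.400: state=(0.482, 0.338, 0.180)
t=1.600: state=(0.416, 0.362, 0.223)
t=1.800: state=(0.356, 0.377, 0.267)
t=2.000: state=(0.303, 0.384, 0.313)
t=2.200: state=(0.258, 0.383, 0.360)
t=2.400: state=(0.220, 0.375, 0.405)
t=2.600: state=(0.188, 0.362, 0.450)
t=2.800: state=(0.162, 0.345, 0.493)
t=3.000: state=(0.141, 0.326, 0.533)
t=3.200: state=(0.123, 0.306, 0.571)
t=3.400: state=(0.109, 0.284, 0.607)
t=3.600: state=(0.097, 0.263, 0.640)
t=3.800: state=(0.087, 0.243, 0.670)
t=4.000: state=(0.079, 0.223, 0.698)
t=4.200: state=(0.072, 0.204, 0.724)
t=4.400: state=(0.067, 0.186, 0.747)
t=4.600: state=(0.062, 0.169, 0.769)
t=4.800: state=(0.058, 0.154, 0.788)
t=5.000: state=(0.054, 0.140, 0.806)
t=5.200: state=(0.051, 0.127, 0.822)
t=5.400: state=(0.049, 0.115, 0.837)
t=5.600: state=(0.047, 0.104, 0.850)
t=5.800: state=(0.045, 0.094, 0.862)
t=6.000: state=(0.043, 0.085, 0.872)
t=6.080: state=(0.042, 0.081, 0.876)
largest grid value and its neighbours: I(2.040)=0.38410, I(2.060)=0.38417, I(2.080)=0.38416
parabola through these three points peaks at t≈2.069 with I≈0.38417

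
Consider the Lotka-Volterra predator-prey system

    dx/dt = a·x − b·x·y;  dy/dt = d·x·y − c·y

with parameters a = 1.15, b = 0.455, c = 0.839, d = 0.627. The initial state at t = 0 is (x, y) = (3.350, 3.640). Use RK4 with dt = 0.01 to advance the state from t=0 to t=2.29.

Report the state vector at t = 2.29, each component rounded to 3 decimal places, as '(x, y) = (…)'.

t=0.000: state=(3.350, 3.640)
step 1 (dt=0.01): k1=(-1.696, 4.592), k2=(-1.726, 4.601), k3=(-1.726, 4.601), k4=(-1.757, 4.610); state += dt/6·(k1+2k2+2k3+k4)
t=0.010: state=(3.333, 3.686)
t=0.020: state=(3.315, 3.732)
t=0.030: state=(3.296, 3.779)
continuing one RK4 step at a time; state shown every 10 steps (Δt=0.1):
t=0.100: state=(3.151, 4.105)
t=0.200: state=(2.902, 4.564)
t=0.300: state=(2.619, 4.991)
t=0.400: state=(2.322, 5.358)
t=0.500: state=(2.027, 5.646)
t=0.600: state=(1.750, 5.844)
t=0.700: state=(1.501, 5.949)
t=0.800: state=(1.284, 5.969)
t=0.900: state=(1.099, 5.913)
t=1.000: state=(0.944, 5.796)
t=1.100: state=(0.817, 5.631)
t=1.200: state=(0.712, 5.431)
t=1.300: state=(0.627, 5.208)
t=1.400: state=(0.558, 4.970)
t=1.500: state=(0.502, 4.724)
t=1.600: state=(0.457, 4.476)
t=1.700: state=(0.421, 4.231)
t=1.800: state=(0.391, 3.990)
t=1.900: state=(0.368, 3.758)
t=2.000: state=(0.350, 3.534)
t=2.100: state=(0.336, 3.320)
t=2.200: state=(0.326, 3.117)
t=2.290: state=(0.319, 2.943)

(x, y) = (0.319, 2.943)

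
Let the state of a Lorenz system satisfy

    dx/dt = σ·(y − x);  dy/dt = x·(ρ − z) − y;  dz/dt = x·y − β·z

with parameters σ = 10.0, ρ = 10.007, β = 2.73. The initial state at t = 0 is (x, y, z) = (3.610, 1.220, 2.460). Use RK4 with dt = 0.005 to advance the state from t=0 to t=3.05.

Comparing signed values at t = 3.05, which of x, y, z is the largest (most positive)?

t=0.000: state=(3.610, 1.220, 2.460)
step 1 (dt=0.005): k1=(-23.900, 26.025, -2.312), k2=(-22.652, 25.529, -2.138), k3=(-22.695, 25.552, -2.139), k4=(-21.488, 25.078, -1.974); state += dt/6·(k1+2k2+2k3+k4)
t=0.005: state=(3.497, 1.348, 2.449)
t=0.010: state=(3.395, 1.471, 2.440)
t=0.015: state=(3.304, 1.590, 2.433)
continuing one RK4 step at a time; state shown every 20 steps (Δt=0.1):
t=0.100: state=(2.893, 3.282, 2.484)
t=0.200: state=(3.844, 5.241, 3.144)
t=0.300: state=(5.523, 7.392, 5.030)
t=0.400: state=(7.272, 8.679, 8.500)
t=0.500: state=(7.874, 7.519, 12.082)
t=0.600: state=(6.652, 4.792, 13.155)
t=0.700: state=(4.709, 2.911, 11.856)
t=0.800: state=(3.296, 2.294, 9.886)
t=0.900: state=(2.664, 2.360, 8.107)
t=1.000: state=(2.612, 2.785, 6.751)
t=1.100: state=(2.970, 3.504, 5.900)
t=1.200: state=(3.666, 4.517, 5.657)
t=1.300: state=(4.644, 5.721, 6.185)
t=1.400: state=(5.725, 6.737, 7.587)
t=1.500: state=(6.494, 6.933, 9.521)
t=1.600: state=(6.493, 6.052, 11.010)
t=1.700: state=(5.731, 4.750, 11.269)
t=1.800: state=(4.741, 3.828, 10.506)
t=1.900: state=(4.012, 3.488, 9.364)
t=2.000: state=(3.700, 3.590, 8.298)
t=2.100: state=(3.768, 3.998, 7.543)
t=2.200: state=(4.133, 4.616, 7.227)
t=2.300: state=(4.697, 5.318, 7.429)
t=2.400: state=(5.312, 5.884, 8.134)
t=2.500: state=(5.761, 6.050, 9.123)
t=2.600: state=(5.842, 5.710, 9.964)
t=2.700: state=(5.531, 5.077, 10.275)
t=2.800: state=(5.022, 4.503, 10.018)
t=2.900: state=(4.566, 4.197, 9.428)
t=3.000: state=(4.313, 4.179, 8.785)
t=3.050: state=(4.276, 4.261, 8.509)
compare at T: x=4.276, y=4.261, z=8.509

largest component: z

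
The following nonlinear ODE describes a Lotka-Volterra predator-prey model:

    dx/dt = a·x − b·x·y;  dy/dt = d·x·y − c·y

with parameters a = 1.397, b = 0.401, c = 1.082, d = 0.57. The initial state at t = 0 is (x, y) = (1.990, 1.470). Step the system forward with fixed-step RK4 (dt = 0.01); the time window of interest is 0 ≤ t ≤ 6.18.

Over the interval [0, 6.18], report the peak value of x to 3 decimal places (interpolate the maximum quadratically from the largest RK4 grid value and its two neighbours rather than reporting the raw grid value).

t=0.000: state=(1.990, 1.470)
step 1 (dt=0.01): k1=(1.607, 0.077), k2=(1.613, 0.084), k3=(1.613, 0.084), k4=(1.619, 0.090); state += dt/6·(k1+2k2+2k3+k4)
t=0.010: state=(2.006, 1.471)
t=0.020: state=(2.022, 1.472)
t=0.030: state=(2.039, 1.473)
continuing one RK4 step at a time; state shown every 20 steps (Δt=0.2):
t=0.200: state=(2.336, 1.514)
t=0.400: state=(2.724, 1.627)
t=0.600: state=(3.138, 1.830)
t=0.800: state=(3.540, 2.158)
t=1.000: state=(3.865, 2.653)
t=1.200: state=(4.022, 3.357)
t=1.400: state=(3.923, 4.264)
t=1.600: state=(3.539, 5.268)
t=1.800: state=(2.956, 6.151)
t=2.000: state=(2.329, 6.694)
t=2.200: state=(1.787, 6.809)
t=2.400: state=(1.380, 6.560)
t=2.600: state=(1.098, 6.078)
t=2.800: state=(0.913, 5.486)
t=3.000: state=(0.797, 4.868)
t=3.200: state=(0.730, 4.275)
t=3.400: state=(0.701, 3.735)
t=3.600: state=(0.700, 3.258)
t=3.800: state=(0.725, 2.845)
t=4.000: state=(0.775, 2.496)
t=4.200: state=(0.849, 2.204)
t=4.400: state=(0.950, 1.966)
t=4.600: state=(1.081, 1.778)
t=4.800: state=(1.247, 1.634)
t=5.000: state=(1.453, 1.535)
t=5.200: state=(1.703, 1.479)
t=5.400: state=(2.001, 1.471)
t=5.600: state=(2.349, 1.517)
t=5.800: state=(2.739, 1.632)
t=6.000: state=(3.153, 1.839)
t=6.180: state=(3.516, 2.132)
largest grid value and its neighbours: x(1.220)=4.02489, x(1.230)=4.02528, x(1.240)=4.02498
parabola through these three points peaks at t≈1.231 with x≈4.02528

max x = 4.025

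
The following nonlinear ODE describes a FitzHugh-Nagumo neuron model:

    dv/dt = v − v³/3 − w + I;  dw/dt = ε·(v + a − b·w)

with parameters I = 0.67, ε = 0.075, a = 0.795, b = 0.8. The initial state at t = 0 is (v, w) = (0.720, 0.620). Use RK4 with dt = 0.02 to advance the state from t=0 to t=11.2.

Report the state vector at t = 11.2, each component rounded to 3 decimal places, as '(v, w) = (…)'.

(v, w) = (0.527, 1.546)

t=0.000: state=(0.720, 0.620)
step 1 (dt=0.02): k1=(0.646, 0.076), k2=(0.648, 0.077), k3=(0.648, 0.077), k4=(0.650, 0.077); state += dt/6·(k1+2k2+2k3+k4)
t=0.020: state=(0.733, 0.622)
t=0.040: state=(0.746, 0.623)
t=0.060: state=(0.759, 0.625)
continuing one RK4 step at a time; state shown every 25 steps (Δt=0.5):
t=0.500: state=(1.058, 0.664)
t=1.000: state=(1.352, 0.718)
t=1.500: state=(1.527, 0.780)
t=2.000: state=(1.597, 0.844)
t=2.500: state=(1.607, 0.908)
t=3.000: state=(1.590, 0.970)
t=3.500: state=(1.561, 1.029)
t=4.000: state=(1.526, 1.085)
t=4.500: state=(1.488, 1.138)
t=5.000: state=(1.448, 1.188)
t=5.500: state=(1.406, 1.235)
t=6.000: state=(1.363, 1.279)
t=6.500: state=(1.317, 1.320)
t=7.000: state=(1.268, 1.358)
t=7.500: state=(1.217, 1.393)
t=8.000: state=(1.161, 1.425)
t=8.500: state=(1.100, 1.454)
t=9.000: state=(1.033, 1.480)
t=9.500: state=(0.955, 1.502)
t=10.000: state=(0.863, 1.521)
t=10.500: state=(0.749, 1.535)
t=11.000: state=(0.601, 1.544)
t=11.200: state=(0.527, 1.546)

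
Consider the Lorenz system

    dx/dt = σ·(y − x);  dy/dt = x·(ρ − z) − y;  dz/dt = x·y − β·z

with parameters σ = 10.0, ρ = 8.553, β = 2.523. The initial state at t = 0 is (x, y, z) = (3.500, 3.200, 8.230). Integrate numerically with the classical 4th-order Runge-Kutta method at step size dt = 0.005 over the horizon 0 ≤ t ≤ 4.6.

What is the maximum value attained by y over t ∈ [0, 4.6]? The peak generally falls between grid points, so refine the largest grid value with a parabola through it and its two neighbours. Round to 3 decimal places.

t=0.000: state=(3.500, 3.200, 8.230)
step 1 (dt=0.005): k1=(-3.000, -2.069, -9.564), k2=(-2.977, -1.983, -9.546), k3=(-2.975, -1.984, -9.545), k4=(-2.950, -1.898, -9.526); state += dt/6·(k1+2k2+2k3+k4)
t=0.005: state=(3.485, 3.190, 8.182)
t=0.010: state=(3.471, 3.181, 8.135)
t=0.015: state=(3.456, 3.173, 8.087)
continuing one RK4 step at a time; state shown every 40 steps (Δt=0.2):
t=0.200: state=(3.256, 3.342, 6.625)
t=0.400: state=(3.790, 4.204, 6.074)
t=0.600: state=(4.696, 5.110, 6.861)
t=0.800: state=(5.105, 5.049, 8.211)
t=1.000: state=(4.581, 4.204, 8.484)
t=1.200: state=(3.957, 3.764, 7.709)
t=1.400: state=(3.870, 3.964, 6.977)
t=1.600: state=(4.236, 4.473, 6.904)
t=1.800: state=(4.651, 4.786, 7.462)
t=2.000: state=(4.684, 4.584, 7.992)
t=2.200: state=(4.371, 4.199, 7.931)
t=2.400: state=(4.128, 4.075, 7.507)
t=2.600: state=(4.167, 4.249, 7.223)
t=2.800: state=(4.384, 4.497, 7.312)
t=3.000: state=(4.536, 4.562, 7.619)
t=3.200: state=(4.480, 4.409, 7.789)
t=3.400: state=(4.320, 4.249, 7.679)
t=3.600: state=(4.242, 4.240, 7.471)
t=3.800: state=(4.301, 4.353, 7.388)
t=4.000: state=(4.409, 4.454, 7.484)
t=4.200: state=(4.450, 4.444, 7.628)
t=4.400: state=(4.397, 4.357, 7.663)
t=4.600: state=(4.324, 4.298, 7.581)
largest grid value and its neighbours: y(0.685)=5.24160, y(0.690)=5.24201, y(0.695)=5.24157
parabola through these three points peaks at t≈0.690 with y≈5.24201

max y = 5.242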